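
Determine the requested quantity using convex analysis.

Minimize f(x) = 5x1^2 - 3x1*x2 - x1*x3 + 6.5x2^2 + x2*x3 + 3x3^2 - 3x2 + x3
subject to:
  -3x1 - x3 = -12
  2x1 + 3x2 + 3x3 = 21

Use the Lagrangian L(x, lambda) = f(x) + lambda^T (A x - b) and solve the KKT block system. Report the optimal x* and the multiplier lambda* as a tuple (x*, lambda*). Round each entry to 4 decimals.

Form the Lagrangian:
  L(x, lambda) = (1/2) x^T Q x + c^T x + lambda^T (A x - b)
Stationarity (grad_x L = 0): Q x + c + A^T lambda = 0.
Primal feasibility: A x = b.

This gives the KKT block system:
  [ Q   A^T ] [ x     ]   [-c ]
  [ A    0  ] [ lambda ] = [ b ]

Solving the linear system:
  x*      = (2.9409, 1.8621, 3.1773)
  lambda* = (3.4236, -5.1872)
  f(x*)   = 73.803

x* = (2.9409, 1.8621, 3.1773), lambda* = (3.4236, -5.1872)


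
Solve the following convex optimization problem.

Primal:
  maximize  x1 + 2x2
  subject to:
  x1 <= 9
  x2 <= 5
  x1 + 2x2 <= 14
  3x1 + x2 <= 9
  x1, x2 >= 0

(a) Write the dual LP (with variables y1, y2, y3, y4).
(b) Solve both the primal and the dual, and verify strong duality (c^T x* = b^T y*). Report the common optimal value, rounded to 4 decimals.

The standard primal-dual pair for 'max c^T x s.t. A x <= b, x >= 0' is:
  Dual:  min b^T y  s.t.  A^T y >= c,  y >= 0.

So the dual LP is:
  minimize  9y1 + 5y2 + 14y3 + 9y4
  subject to:
    y1 + y3 + 3y4 >= 1
    y2 + 2y3 + y4 >= 2
    y1, y2, y3, y4 >= 0

Solving the primal: x* = (1.3333, 5).
  primal value c^T x* = 11.3333.
Solving the dual: y* = (0, 1.6667, 0, 0.3333).
  dual value b^T y* = 11.3333.
Strong duality: c^T x* = b^T y*. Confirmed.

11.3333


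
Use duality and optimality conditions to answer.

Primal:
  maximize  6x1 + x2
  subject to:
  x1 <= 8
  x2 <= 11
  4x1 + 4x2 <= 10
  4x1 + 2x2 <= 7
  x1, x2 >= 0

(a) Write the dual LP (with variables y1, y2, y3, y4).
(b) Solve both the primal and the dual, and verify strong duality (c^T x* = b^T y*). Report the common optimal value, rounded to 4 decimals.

The standard primal-dual pair for 'max c^T x s.t. A x <= b, x >= 0' is:
  Dual:  min b^T y  s.t.  A^T y >= c,  y >= 0.

So the dual LP is:
  minimize  8y1 + 11y2 + 10y3 + 7y4
  subject to:
    y1 + 4y3 + 4y4 >= 6
    y2 + 4y3 + 2y4 >= 1
    y1, y2, y3, y4 >= 0

Solving the primal: x* = (1.75, 0).
  primal value c^T x* = 10.5.
Solving the dual: y* = (0, 0, 0, 1.5).
  dual value b^T y* = 10.5.
Strong duality: c^T x* = b^T y*. Confirmed.

10.5


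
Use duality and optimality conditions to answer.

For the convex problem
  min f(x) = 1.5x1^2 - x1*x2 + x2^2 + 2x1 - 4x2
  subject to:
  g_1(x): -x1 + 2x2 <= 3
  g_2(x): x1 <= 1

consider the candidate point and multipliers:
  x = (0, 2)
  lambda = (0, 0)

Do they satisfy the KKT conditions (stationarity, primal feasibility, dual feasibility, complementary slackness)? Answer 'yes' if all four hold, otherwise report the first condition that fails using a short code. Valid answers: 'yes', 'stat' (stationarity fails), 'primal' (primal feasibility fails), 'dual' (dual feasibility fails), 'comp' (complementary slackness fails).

Gradient of f: grad f(x) = Q x + c = (0, 0)
Constraint values g_i(x) = a_i^T x - b_i:
  g_1((0, 2)) = 1
  g_2((0, 2)) = -1
Stationarity residual: grad f(x) + sum_i lambda_i a_i = (0, 0)
  -> stationarity OK
Primal feasibility (all g_i <= 0): FAILS
Dual feasibility (all lambda_i >= 0): OK
Complementary slackness (lambda_i * g_i(x) = 0 for all i): OK

Verdict: the first failing condition is primal_feasibility -> primal.

primal


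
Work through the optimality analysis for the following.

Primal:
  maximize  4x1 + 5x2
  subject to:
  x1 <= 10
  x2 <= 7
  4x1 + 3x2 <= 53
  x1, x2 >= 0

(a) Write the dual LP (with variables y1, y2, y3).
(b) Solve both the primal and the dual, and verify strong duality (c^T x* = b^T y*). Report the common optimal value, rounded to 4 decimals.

The standard primal-dual pair for 'max c^T x s.t. A x <= b, x >= 0' is:
  Dual:  min b^T y  s.t.  A^T y >= c,  y >= 0.

So the dual LP is:
  minimize  10y1 + 7y2 + 53y3
  subject to:
    y1 + 4y3 >= 4
    y2 + 3y3 >= 5
    y1, y2, y3 >= 0

Solving the primal: x* = (8, 7).
  primal value c^T x* = 67.
Solving the dual: y* = (0, 2, 1).
  dual value b^T y* = 67.
Strong duality: c^T x* = b^T y*. Confirmed.

67


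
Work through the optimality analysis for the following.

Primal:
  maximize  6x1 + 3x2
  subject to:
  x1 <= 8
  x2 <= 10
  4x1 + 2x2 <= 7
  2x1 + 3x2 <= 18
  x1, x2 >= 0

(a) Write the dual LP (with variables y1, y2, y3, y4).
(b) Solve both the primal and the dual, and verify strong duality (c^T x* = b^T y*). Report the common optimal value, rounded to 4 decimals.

The standard primal-dual pair for 'max c^T x s.t. A x <= b, x >= 0' is:
  Dual:  min b^T y  s.t.  A^T y >= c,  y >= 0.

So the dual LP is:
  minimize  8y1 + 10y2 + 7y3 + 18y4
  subject to:
    y1 + 4y3 + 2y4 >= 6
    y2 + 2y3 + 3y4 >= 3
    y1, y2, y3, y4 >= 0

Solving the primal: x* = (1.75, 0).
  primal value c^T x* = 10.5.
Solving the dual: y* = (0, 0, 1.5, 0).
  dual value b^T y* = 10.5.
Strong duality: c^T x* = b^T y*. Confirmed.

10.5


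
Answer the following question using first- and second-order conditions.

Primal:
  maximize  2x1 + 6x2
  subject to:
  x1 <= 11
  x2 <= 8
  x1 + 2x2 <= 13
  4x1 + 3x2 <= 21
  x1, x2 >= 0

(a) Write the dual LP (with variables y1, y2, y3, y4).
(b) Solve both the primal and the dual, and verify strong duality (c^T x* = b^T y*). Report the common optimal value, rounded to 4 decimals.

The standard primal-dual pair for 'max c^T x s.t. A x <= b, x >= 0' is:
  Dual:  min b^T y  s.t.  A^T y >= c,  y >= 0.

So the dual LP is:
  minimize  11y1 + 8y2 + 13y3 + 21y4
  subject to:
    y1 + y3 + 4y4 >= 2
    y2 + 2y3 + 3y4 >= 6
    y1, y2, y3, y4 >= 0

Solving the primal: x* = (0, 6.5).
  primal value c^T x* = 39.
Solving the dual: y* = (0, 0, 3, 0).
  dual value b^T y* = 39.
Strong duality: c^T x* = b^T y*. Confirmed.

39


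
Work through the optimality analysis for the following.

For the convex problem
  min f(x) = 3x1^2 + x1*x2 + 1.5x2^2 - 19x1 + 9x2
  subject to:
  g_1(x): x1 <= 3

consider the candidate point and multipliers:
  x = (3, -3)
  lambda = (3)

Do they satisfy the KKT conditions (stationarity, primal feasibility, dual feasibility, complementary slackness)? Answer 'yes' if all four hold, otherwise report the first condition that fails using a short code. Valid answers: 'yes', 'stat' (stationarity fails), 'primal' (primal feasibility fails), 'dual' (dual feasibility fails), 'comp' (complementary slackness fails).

Gradient of f: grad f(x) = Q x + c = (-4, 3)
Constraint values g_i(x) = a_i^T x - b_i:
  g_1((3, -3)) = 0
Stationarity residual: grad f(x) + sum_i lambda_i a_i = (-1, 3)
  -> stationarity FAILS
Primal feasibility (all g_i <= 0): OK
Dual feasibility (all lambda_i >= 0): OK
Complementary slackness (lambda_i * g_i(x) = 0 for all i): OK

Verdict: the first failing condition is stationarity -> stat.

stat


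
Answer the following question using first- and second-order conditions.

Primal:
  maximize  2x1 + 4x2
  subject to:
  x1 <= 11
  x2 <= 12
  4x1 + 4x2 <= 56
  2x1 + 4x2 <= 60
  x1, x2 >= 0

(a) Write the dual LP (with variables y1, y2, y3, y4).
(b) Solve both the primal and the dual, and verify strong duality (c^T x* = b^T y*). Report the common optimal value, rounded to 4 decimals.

The standard primal-dual pair for 'max c^T x s.t. A x <= b, x >= 0' is:
  Dual:  min b^T y  s.t.  A^T y >= c,  y >= 0.

So the dual LP is:
  minimize  11y1 + 12y2 + 56y3 + 60y4
  subject to:
    y1 + 4y3 + 2y4 >= 2
    y2 + 4y3 + 4y4 >= 4
    y1, y2, y3, y4 >= 0

Solving the primal: x* = (2, 12).
  primal value c^T x* = 52.
Solving the dual: y* = (0, 2, 0.5, 0).
  dual value b^T y* = 52.
Strong duality: c^T x* = b^T y*. Confirmed.

52


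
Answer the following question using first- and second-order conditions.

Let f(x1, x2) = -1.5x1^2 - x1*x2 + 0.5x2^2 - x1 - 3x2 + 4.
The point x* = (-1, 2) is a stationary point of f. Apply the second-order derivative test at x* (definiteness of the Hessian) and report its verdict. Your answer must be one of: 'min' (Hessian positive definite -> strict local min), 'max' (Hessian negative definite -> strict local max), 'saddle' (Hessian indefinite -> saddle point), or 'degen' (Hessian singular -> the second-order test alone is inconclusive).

Compute the Hessian H = grad^2 f:
  H = [[-3, -1], [-1, 1]]
Verify stationarity: grad f(x*) = H x* + g = (0, 0).
Eigenvalues of H: -3.2361, 1.2361.
Eigenvalues have mixed signs, so H is indefinite -> x* is a saddle point.

saddle


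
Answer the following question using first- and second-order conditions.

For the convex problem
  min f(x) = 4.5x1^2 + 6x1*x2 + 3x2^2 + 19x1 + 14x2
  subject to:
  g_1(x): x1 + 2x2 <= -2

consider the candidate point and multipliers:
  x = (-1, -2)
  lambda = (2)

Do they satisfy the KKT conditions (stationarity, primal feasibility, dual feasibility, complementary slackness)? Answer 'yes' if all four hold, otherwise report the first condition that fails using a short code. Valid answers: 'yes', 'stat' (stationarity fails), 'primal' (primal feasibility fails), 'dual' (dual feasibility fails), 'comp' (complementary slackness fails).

Gradient of f: grad f(x) = Q x + c = (-2, -4)
Constraint values g_i(x) = a_i^T x - b_i:
  g_1((-1, -2)) = -3
Stationarity residual: grad f(x) + sum_i lambda_i a_i = (0, 0)
  -> stationarity OK
Primal feasibility (all g_i <= 0): OK
Dual feasibility (all lambda_i >= 0): OK
Complementary slackness (lambda_i * g_i(x) = 0 for all i): FAILS

Verdict: the first failing condition is complementary_slackness -> comp.

comp


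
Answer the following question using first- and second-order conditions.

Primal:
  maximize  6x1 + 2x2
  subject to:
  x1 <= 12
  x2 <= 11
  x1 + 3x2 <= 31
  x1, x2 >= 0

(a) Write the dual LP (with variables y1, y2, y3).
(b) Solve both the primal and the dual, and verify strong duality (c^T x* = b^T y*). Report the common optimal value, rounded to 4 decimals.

The standard primal-dual pair for 'max c^T x s.t. A x <= b, x >= 0' is:
  Dual:  min b^T y  s.t.  A^T y >= c,  y >= 0.

So the dual LP is:
  minimize  12y1 + 11y2 + 31y3
  subject to:
    y1 + y3 >= 6
    y2 + 3y3 >= 2
    y1, y2, y3 >= 0

Solving the primal: x* = (12, 6.3333).
  primal value c^T x* = 84.6667.
Solving the dual: y* = (5.3333, 0, 0.6667).
  dual value b^T y* = 84.6667.
Strong duality: c^T x* = b^T y*. Confirmed.

84.6667


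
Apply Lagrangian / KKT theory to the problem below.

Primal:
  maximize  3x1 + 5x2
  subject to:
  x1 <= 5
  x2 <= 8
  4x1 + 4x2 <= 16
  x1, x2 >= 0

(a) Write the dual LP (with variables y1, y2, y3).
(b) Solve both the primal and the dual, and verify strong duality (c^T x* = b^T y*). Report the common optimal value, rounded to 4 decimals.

The standard primal-dual pair for 'max c^T x s.t. A x <= b, x >= 0' is:
  Dual:  min b^T y  s.t.  A^T y >= c,  y >= 0.

So the dual LP is:
  minimize  5y1 + 8y2 + 16y3
  subject to:
    y1 + 4y3 >= 3
    y2 + 4y3 >= 5
    y1, y2, y3 >= 0

Solving the primal: x* = (0, 4).
  primal value c^T x* = 20.
Solving the dual: y* = (0, 0, 1.25).
  dual value b^T y* = 20.
Strong duality: c^T x* = b^T y*. Confirmed.

20


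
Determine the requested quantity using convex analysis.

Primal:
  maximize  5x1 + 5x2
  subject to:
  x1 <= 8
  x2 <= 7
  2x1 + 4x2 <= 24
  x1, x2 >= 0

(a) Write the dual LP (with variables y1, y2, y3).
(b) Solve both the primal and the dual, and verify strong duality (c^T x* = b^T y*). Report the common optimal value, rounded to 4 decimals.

The standard primal-dual pair for 'max c^T x s.t. A x <= b, x >= 0' is:
  Dual:  min b^T y  s.t.  A^T y >= c,  y >= 0.

So the dual LP is:
  minimize  8y1 + 7y2 + 24y3
  subject to:
    y1 + 2y3 >= 5
    y2 + 4y3 >= 5
    y1, y2, y3 >= 0

Solving the primal: x* = (8, 2).
  primal value c^T x* = 50.
Solving the dual: y* = (2.5, 0, 1.25).
  dual value b^T y* = 50.
Strong duality: c^T x* = b^T y*. Confirmed.

50


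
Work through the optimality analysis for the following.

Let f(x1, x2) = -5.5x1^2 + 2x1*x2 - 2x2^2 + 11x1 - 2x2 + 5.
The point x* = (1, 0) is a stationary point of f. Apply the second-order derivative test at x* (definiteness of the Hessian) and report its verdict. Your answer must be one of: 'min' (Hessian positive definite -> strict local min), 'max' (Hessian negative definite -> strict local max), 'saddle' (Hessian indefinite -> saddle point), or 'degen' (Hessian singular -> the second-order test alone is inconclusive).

Compute the Hessian H = grad^2 f:
  H = [[-11, 2], [2, -4]]
Verify stationarity: grad f(x*) = H x* + g = (0, 0).
Eigenvalues of H: -11.5311, -3.4689.
Both eigenvalues < 0, so H is negative definite -> x* is a strict local max.

max


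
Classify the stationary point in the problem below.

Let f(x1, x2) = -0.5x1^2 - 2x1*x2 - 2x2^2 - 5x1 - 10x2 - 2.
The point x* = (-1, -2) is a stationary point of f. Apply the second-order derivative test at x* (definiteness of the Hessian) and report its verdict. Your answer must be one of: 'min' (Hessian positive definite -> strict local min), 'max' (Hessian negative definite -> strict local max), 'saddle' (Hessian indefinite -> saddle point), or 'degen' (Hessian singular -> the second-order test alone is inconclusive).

Compute the Hessian H = grad^2 f:
  H = [[-1, -2], [-2, -4]]
Verify stationarity: grad f(x*) = H x* + g = (0, 0).
Eigenvalues of H: -5, 0.
H has a zero eigenvalue (singular; negative semidefinite but not definite), so H is neither positive definite, negative definite, nor indefinite. The second-order test alone is inconclusive -> degen.
(Indeed, f is constant along the null direction of H through x*, so x* is not a strict local extremum.)

degen


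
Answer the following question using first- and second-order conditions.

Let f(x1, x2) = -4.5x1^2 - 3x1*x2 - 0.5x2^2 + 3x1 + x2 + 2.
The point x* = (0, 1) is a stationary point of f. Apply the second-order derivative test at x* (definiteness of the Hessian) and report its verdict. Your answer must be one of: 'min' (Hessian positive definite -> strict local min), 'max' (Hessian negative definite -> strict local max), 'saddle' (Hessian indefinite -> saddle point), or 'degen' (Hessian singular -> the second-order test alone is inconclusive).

Compute the Hessian H = grad^2 f:
  H = [[-9, -3], [-3, -1]]
Verify stationarity: grad f(x*) = H x* + g = (0, 0).
Eigenvalues of H: -10, 0.
H has a zero eigenvalue (singular; negative semidefinite but not definite), so H is neither positive definite, negative definite, nor indefinite. The second-order test alone is inconclusive -> degen.
(Indeed, f is constant along the null direction of H through x*, so x* is not a strict local extremum.)

degen


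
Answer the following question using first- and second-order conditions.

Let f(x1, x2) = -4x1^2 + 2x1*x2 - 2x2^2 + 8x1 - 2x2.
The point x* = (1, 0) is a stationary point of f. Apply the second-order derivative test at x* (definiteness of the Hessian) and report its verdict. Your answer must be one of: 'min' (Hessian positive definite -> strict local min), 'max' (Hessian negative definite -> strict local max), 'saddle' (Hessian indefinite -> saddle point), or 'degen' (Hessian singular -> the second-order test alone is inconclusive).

Compute the Hessian H = grad^2 f:
  H = [[-8, 2], [2, -4]]
Verify stationarity: grad f(x*) = H x* + g = (0, 0).
Eigenvalues of H: -8.8284, -3.1716.
Both eigenvalues < 0, so H is negative definite -> x* is a strict local max.

max


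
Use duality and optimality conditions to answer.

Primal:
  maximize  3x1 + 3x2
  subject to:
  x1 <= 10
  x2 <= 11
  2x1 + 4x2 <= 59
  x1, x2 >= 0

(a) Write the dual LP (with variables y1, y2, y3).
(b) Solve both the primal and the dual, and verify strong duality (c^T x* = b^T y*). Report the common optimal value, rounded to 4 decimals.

The standard primal-dual pair for 'max c^T x s.t. A x <= b, x >= 0' is:
  Dual:  min b^T y  s.t.  A^T y >= c,  y >= 0.

So the dual LP is:
  minimize  10y1 + 11y2 + 59y3
  subject to:
    y1 + 2y3 >= 3
    y2 + 4y3 >= 3
    y1, y2, y3 >= 0

Solving the primal: x* = (10, 9.75).
  primal value c^T x* = 59.25.
Solving the dual: y* = (1.5, 0, 0.75).
  dual value b^T y* = 59.25.
Strong duality: c^T x* = b^T y*. Confirmed.

59.25


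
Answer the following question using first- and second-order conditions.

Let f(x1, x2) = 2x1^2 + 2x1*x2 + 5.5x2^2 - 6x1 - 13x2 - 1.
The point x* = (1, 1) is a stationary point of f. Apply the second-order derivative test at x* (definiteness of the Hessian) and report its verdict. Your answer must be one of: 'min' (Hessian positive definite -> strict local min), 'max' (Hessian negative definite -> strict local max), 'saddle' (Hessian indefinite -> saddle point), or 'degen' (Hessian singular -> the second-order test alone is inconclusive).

Compute the Hessian H = grad^2 f:
  H = [[4, 2], [2, 11]]
Verify stationarity: grad f(x*) = H x* + g = (0, 0).
Eigenvalues of H: 3.4689, 11.5311.
Both eigenvalues > 0, so H is positive definite -> x* is a strict local min.

min


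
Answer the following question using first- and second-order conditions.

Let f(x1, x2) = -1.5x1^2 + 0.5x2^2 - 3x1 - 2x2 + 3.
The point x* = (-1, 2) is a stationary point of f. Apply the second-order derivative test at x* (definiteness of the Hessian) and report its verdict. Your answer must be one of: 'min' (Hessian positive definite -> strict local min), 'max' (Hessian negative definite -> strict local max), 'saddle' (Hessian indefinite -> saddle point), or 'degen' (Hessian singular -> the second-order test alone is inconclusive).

Compute the Hessian H = grad^2 f:
  H = [[-3, 0], [0, 1]]
Verify stationarity: grad f(x*) = H x* + g = (0, 0).
Eigenvalues of H: -3, 1.
Eigenvalues have mixed signs, so H is indefinite -> x* is a saddle point.

saddle


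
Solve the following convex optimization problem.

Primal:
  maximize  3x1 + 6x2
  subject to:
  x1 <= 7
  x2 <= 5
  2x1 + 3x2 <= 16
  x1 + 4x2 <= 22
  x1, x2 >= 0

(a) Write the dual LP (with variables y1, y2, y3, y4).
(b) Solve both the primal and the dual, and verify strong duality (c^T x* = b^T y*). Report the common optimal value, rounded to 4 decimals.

The standard primal-dual pair for 'max c^T x s.t. A x <= b, x >= 0' is:
  Dual:  min b^T y  s.t.  A^T y >= c,  y >= 0.

So the dual LP is:
  minimize  7y1 + 5y2 + 16y3 + 22y4
  subject to:
    y1 + 2y3 + y4 >= 3
    y2 + 3y3 + 4y4 >= 6
    y1, y2, y3, y4 >= 0

Solving the primal: x* = (0.5, 5).
  primal value c^T x* = 31.5.
Solving the dual: y* = (0, 1.5, 1.5, 0).
  dual value b^T y* = 31.5.
Strong duality: c^T x* = b^T y*. Confirmed.

31.5


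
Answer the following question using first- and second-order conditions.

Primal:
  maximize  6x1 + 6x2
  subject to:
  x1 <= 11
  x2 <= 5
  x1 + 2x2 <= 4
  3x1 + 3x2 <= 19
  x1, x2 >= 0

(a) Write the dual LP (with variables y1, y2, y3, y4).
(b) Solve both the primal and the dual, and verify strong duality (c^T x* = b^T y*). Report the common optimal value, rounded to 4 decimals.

The standard primal-dual pair for 'max c^T x s.t. A x <= b, x >= 0' is:
  Dual:  min b^T y  s.t.  A^T y >= c,  y >= 0.

So the dual LP is:
  minimize  11y1 + 5y2 + 4y3 + 19y4
  subject to:
    y1 + y3 + 3y4 >= 6
    y2 + 2y3 + 3y4 >= 6
    y1, y2, y3, y4 >= 0

Solving the primal: x* = (4, 0).
  primal value c^T x* = 24.
Solving the dual: y* = (0, 0, 6, 0).
  dual value b^T y* = 24.
Strong duality: c^T x* = b^T y*. Confirmed.

24


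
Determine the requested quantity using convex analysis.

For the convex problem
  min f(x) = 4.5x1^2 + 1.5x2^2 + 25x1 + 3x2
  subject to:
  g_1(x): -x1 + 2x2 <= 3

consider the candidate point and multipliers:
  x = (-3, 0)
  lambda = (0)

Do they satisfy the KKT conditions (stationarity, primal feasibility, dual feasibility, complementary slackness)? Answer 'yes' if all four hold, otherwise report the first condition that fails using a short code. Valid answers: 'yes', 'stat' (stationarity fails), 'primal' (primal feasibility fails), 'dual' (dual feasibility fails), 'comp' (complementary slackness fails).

Gradient of f: grad f(x) = Q x + c = (-2, 3)
Constraint values g_i(x) = a_i^T x - b_i:
  g_1((-3, 0)) = 0
Stationarity residual: grad f(x) + sum_i lambda_i a_i = (-2, 3)
  -> stationarity FAILS
Primal feasibility (all g_i <= 0): OK
Dual feasibility (all lambda_i >= 0): OK
Complementary slackness (lambda_i * g_i(x) = 0 for all i): OK

Verdict: the first failing condition is stationarity -> stat.

stat


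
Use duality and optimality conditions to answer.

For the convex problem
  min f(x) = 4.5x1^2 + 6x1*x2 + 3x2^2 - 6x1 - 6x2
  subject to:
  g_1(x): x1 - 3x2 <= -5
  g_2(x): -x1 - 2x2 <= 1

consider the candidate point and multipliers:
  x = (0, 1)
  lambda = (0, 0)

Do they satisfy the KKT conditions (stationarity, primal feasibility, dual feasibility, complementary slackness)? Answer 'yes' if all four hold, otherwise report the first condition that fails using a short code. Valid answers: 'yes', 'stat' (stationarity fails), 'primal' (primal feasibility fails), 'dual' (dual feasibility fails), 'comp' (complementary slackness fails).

Gradient of f: grad f(x) = Q x + c = (0, 0)
Constraint values g_i(x) = a_i^T x - b_i:
  g_1((0, 1)) = 2
  g_2((0, 1)) = -3
Stationarity residual: grad f(x) + sum_i lambda_i a_i = (0, 0)
  -> stationarity OK
Primal feasibility (all g_i <= 0): FAILS
Dual feasibility (all lambda_i >= 0): OK
Complementary slackness (lambda_i * g_i(x) = 0 for all i): OK

Verdict: the first failing condition is primal_feasibility -> primal.

primal


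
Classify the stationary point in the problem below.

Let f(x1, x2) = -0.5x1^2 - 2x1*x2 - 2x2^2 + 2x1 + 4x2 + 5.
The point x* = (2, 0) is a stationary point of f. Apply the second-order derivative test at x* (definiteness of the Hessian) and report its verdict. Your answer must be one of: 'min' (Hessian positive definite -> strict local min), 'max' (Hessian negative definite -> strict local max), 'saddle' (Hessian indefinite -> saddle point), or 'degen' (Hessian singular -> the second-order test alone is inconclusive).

Compute the Hessian H = grad^2 f:
  H = [[-1, -2], [-2, -4]]
Verify stationarity: grad f(x*) = H x* + g = (0, 0).
Eigenvalues of H: -5, 0.
H has a zero eigenvalue (singular; negative semidefinite but not definite), so H is neither positive definite, negative definite, nor indefinite. The second-order test alone is inconclusive -> degen.
(Indeed, f is constant along the null direction of H through x*, so x* is not a strict local extremum.)

degen


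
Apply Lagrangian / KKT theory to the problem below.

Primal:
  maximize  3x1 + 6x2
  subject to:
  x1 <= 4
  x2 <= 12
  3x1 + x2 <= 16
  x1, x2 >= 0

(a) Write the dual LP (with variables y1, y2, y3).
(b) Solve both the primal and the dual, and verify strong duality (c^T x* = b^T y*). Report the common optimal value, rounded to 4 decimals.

The standard primal-dual pair for 'max c^T x s.t. A x <= b, x >= 0' is:
  Dual:  min b^T y  s.t.  A^T y >= c,  y >= 0.

So the dual LP is:
  minimize  4y1 + 12y2 + 16y3
  subject to:
    y1 + 3y3 >= 3
    y2 + y3 >= 6
    y1, y2, y3 >= 0

Solving the primal: x* = (1.3333, 12).
  primal value c^T x* = 76.
Solving the dual: y* = (0, 5, 1).
  dual value b^T y* = 76.
Strong duality: c^T x* = b^T y*. Confirmed.

76


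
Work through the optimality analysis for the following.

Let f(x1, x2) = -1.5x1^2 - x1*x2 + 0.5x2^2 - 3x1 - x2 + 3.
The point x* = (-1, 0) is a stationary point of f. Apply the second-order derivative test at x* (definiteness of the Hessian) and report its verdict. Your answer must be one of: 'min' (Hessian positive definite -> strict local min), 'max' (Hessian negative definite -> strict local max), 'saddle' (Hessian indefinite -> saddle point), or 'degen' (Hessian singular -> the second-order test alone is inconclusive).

Compute the Hessian H = grad^2 f:
  H = [[-3, -1], [-1, 1]]
Verify stationarity: grad f(x*) = H x* + g = (0, 0).
Eigenvalues of H: -3.2361, 1.2361.
Eigenvalues have mixed signs, so H is indefinite -> x* is a saddle point.

saddle


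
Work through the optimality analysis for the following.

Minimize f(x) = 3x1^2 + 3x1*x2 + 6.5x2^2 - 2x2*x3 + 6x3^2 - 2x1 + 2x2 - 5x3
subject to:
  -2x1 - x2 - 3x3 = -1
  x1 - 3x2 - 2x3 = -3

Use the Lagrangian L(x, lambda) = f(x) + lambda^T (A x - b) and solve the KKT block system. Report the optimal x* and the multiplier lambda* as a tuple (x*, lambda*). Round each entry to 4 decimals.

Form the Lagrangian:
  L(x, lambda) = (1/2) x^T Q x + c^T x + lambda^T (A x - b)
Stationarity (grad_x L = 0): Q x + c + A^T lambda = 0.
Primal feasibility: A x = b.

This gives the KKT block system:
  [ Q   A^T ] [ x     ]   [-c ]
  [ A    0  ] [ lambda ] = [ b ]

Solving the linear system:
  x*      = (-0.561, 0.439, 0.561)
  lambda* = (-1.0348, 1.9791)
  f(x*)   = 2.0488

x* = (-0.561, 0.439, 0.561), lambda* = (-1.0348, 1.9791)


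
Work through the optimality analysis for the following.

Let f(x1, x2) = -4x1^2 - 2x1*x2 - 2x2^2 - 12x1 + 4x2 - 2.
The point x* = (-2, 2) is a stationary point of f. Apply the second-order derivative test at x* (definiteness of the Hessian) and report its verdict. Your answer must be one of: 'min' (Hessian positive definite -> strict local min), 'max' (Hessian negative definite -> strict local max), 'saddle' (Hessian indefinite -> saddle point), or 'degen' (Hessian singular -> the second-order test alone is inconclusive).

Compute the Hessian H = grad^2 f:
  H = [[-8, -2], [-2, -4]]
Verify stationarity: grad f(x*) = H x* + g = (0, 0).
Eigenvalues of H: -8.8284, -3.1716.
Both eigenvalues < 0, so H is negative definite -> x* is a strict local max.

max


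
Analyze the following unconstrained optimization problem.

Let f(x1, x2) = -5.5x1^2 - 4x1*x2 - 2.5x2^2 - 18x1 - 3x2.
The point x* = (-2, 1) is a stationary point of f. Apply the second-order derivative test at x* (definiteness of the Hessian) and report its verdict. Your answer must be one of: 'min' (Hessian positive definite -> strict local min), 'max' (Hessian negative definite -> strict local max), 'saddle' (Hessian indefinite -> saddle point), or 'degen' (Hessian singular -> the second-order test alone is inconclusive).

Compute the Hessian H = grad^2 f:
  H = [[-11, -4], [-4, -5]]
Verify stationarity: grad f(x*) = H x* + g = (0, 0).
Eigenvalues of H: -13, -3.
Both eigenvalues < 0, so H is negative definite -> x* is a strict local max.

max


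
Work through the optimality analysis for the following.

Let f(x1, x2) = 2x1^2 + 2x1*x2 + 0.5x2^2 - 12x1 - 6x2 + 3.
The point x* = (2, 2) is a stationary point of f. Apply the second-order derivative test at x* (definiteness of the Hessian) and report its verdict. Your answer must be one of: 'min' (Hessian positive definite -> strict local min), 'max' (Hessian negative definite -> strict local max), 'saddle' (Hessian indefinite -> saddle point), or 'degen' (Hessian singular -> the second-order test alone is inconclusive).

Compute the Hessian H = grad^2 f:
  H = [[4, 2], [2, 1]]
Verify stationarity: grad f(x*) = H x* + g = (0, 0).
Eigenvalues of H: 0, 5.
H has a zero eigenvalue (singular; positive semidefinite but not definite), so H is neither positive definite, negative definite, nor indefinite. The second-order test alone is inconclusive -> degen.
(Indeed, f is constant along the null direction of H through x*, so x* is not a strict local extremum.)

degen


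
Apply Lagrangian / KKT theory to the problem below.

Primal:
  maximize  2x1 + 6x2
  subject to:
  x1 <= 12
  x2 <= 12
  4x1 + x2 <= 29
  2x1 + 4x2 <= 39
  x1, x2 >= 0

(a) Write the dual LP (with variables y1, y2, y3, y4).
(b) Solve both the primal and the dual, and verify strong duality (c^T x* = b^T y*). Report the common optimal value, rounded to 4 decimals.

The standard primal-dual pair for 'max c^T x s.t. A x <= b, x >= 0' is:
  Dual:  min b^T y  s.t.  A^T y >= c,  y >= 0.

So the dual LP is:
  minimize  12y1 + 12y2 + 29y3 + 39y4
  subject to:
    y1 + 4y3 + 2y4 >= 2
    y2 + y3 + 4y4 >= 6
    y1, y2, y3, y4 >= 0

Solving the primal: x* = (0, 9.75).
  primal value c^T x* = 58.5.
Solving the dual: y* = (0, 0, 0, 1.5).
  dual value b^T y* = 58.5.
Strong duality: c^T x* = b^T y*. Confirmed.

58.5


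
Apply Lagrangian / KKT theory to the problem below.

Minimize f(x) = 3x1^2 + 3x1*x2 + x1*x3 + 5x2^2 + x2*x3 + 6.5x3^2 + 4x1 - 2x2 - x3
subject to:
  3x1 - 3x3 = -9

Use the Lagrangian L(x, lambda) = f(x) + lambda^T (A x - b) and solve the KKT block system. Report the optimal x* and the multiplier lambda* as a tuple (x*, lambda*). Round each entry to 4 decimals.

Form the Lagrangian:
  L(x, lambda) = (1/2) x^T Q x + c^T x + lambda^T (A x - b)
Stationarity (grad_x L = 0): Q x + c + A^T lambda = 0.
Primal feasibility: A x = b.

This gives the KKT block system:
  [ Q   A^T ] [ x     ]   [-c ]
  [ A    0  ] [ lambda ] = [ b ]

Solving the linear system:
  x*      = (-2.299, 0.8196, 0.701)
  lambda* = (2.2113)
  f(x*)   = 4.183

x* = (-2.299, 0.8196, 0.701), lambda* = (2.2113)


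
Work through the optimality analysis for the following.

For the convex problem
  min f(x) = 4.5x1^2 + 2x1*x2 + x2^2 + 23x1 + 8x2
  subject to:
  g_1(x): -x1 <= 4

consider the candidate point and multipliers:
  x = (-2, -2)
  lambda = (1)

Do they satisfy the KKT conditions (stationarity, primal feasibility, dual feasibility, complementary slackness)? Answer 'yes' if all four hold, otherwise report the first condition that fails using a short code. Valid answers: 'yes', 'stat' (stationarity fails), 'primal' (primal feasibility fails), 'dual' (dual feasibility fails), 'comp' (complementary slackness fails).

Gradient of f: grad f(x) = Q x + c = (1, 0)
Constraint values g_i(x) = a_i^T x - b_i:
  g_1((-2, -2)) = -2
Stationarity residual: grad f(x) + sum_i lambda_i a_i = (0, 0)
  -> stationarity OK
Primal feasibility (all g_i <= 0): OK
Dual feasibility (all lambda_i >= 0): OK
Complementary slackness (lambda_i * g_i(x) = 0 for all i): FAILS

Verdict: the first failing condition is complementary_slackness -> comp.

comp


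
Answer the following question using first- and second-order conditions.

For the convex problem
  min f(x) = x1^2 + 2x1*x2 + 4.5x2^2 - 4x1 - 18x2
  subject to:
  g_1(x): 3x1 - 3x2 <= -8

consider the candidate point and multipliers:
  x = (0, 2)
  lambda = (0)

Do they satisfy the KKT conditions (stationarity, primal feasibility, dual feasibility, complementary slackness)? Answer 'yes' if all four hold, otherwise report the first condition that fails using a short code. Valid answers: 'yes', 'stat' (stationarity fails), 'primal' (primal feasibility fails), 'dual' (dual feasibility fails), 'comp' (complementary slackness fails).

Gradient of f: grad f(x) = Q x + c = (0, 0)
Constraint values g_i(x) = a_i^T x - b_i:
  g_1((0, 2)) = 2
Stationarity residual: grad f(x) + sum_i lambda_i a_i = (0, 0)
  -> stationarity OK
Primal feasibility (all g_i <= 0): FAILS
Dual feasibility (all lambda_i >= 0): OK
Complementary slackness (lambda_i * g_i(x) = 0 for all i): OK

Verdict: the first failing condition is primal_feasibility -> primal.

primal


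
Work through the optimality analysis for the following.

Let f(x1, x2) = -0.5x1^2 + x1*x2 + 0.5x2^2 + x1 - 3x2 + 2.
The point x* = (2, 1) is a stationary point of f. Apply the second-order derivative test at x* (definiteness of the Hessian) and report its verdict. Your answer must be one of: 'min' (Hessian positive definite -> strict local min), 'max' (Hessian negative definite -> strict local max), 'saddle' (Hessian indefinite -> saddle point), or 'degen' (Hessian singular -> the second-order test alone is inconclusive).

Compute the Hessian H = grad^2 f:
  H = [[-1, 1], [1, 1]]
Verify stationarity: grad f(x*) = H x* + g = (0, 0).
Eigenvalues of H: -1.4142, 1.4142.
Eigenvalues have mixed signs, so H is indefinite -> x* is a saddle point.

saddle


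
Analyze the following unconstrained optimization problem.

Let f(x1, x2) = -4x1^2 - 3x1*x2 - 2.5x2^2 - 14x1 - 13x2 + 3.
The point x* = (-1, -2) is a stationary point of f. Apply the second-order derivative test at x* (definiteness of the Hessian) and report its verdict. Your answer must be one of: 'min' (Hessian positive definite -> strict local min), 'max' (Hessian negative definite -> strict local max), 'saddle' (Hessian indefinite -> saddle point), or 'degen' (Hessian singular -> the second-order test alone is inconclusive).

Compute the Hessian H = grad^2 f:
  H = [[-8, -3], [-3, -5]]
Verify stationarity: grad f(x*) = H x* + g = (0, 0).
Eigenvalues of H: -9.8541, -3.1459.
Both eigenvalues < 0, so H is negative definite -> x* is a strict local max.

max


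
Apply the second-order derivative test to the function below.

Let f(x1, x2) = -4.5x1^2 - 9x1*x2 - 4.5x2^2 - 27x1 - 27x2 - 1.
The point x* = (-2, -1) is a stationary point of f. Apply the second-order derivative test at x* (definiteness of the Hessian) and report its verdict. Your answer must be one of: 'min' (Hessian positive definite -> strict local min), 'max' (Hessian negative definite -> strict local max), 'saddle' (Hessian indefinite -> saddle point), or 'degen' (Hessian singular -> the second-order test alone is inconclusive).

Compute the Hessian H = grad^2 f:
  H = [[-9, -9], [-9, -9]]
Verify stationarity: grad f(x*) = H x* + g = (0, 0).
Eigenvalues of H: -18, 0.
H has a zero eigenvalue (singular; negative semidefinite but not definite), so H is neither positive definite, negative definite, nor indefinite. The second-order test alone is inconclusive -> degen.
(Indeed, f is constant along the null direction of H through x*, so x* is not a strict local extremum.)

degen


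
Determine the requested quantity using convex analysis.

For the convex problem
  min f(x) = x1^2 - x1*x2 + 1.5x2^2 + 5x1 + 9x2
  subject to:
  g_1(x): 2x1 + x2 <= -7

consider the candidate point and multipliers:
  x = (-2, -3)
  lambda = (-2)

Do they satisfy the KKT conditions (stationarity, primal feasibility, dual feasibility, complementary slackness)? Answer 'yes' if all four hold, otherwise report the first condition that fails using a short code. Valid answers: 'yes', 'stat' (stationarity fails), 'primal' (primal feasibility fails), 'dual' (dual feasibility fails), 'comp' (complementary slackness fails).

Gradient of f: grad f(x) = Q x + c = (4, 2)
Constraint values g_i(x) = a_i^T x - b_i:
  g_1((-2, -3)) = 0
Stationarity residual: grad f(x) + sum_i lambda_i a_i = (0, 0)
  -> stationarity OK
Primal feasibility (all g_i <= 0): OK
Dual feasibility (all lambda_i >= 0): FAILS
Complementary slackness (lambda_i * g_i(x) = 0 for all i): OK

Verdict: the first failing condition is dual_feasibility -> dual.

dual


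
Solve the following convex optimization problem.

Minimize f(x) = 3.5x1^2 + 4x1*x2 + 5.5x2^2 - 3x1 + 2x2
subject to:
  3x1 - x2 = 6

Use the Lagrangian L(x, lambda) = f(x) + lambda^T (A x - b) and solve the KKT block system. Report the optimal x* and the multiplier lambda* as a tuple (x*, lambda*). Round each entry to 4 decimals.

Form the Lagrangian:
  L(x, lambda) = (1/2) x^T Q x + c^T x + lambda^T (A x - b)
Stationarity (grad_x L = 0): Q x + c + A^T lambda = 0.
Primal feasibility: A x = b.

This gives the KKT block system:
  [ Q   A^T ] [ x     ]   [-c ]
  [ A    0  ] [ lambda ] = [ b ]

Solving the linear system:
  x*      = (1.6846, -0.9462)
  lambda* = (-1.6692)
  f(x*)   = 1.5346

x* = (1.6846, -0.9462), lambda* = (-1.6692)


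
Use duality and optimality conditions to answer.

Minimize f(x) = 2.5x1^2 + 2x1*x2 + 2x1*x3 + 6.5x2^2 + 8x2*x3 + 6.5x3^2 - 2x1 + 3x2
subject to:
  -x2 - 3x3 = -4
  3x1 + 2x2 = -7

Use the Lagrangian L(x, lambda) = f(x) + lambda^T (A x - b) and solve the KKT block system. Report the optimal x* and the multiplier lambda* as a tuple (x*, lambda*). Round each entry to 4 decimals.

Form the Lagrangian:
  L(x, lambda) = (1/2) x^T Q x + c^T x + lambda^T (A x - b)
Stationarity (grad_x L = 0): Q x + c + A^T lambda = 0.
Primal feasibility: A x = b.

This gives the KKT block system:
  [ Q   A^T ] [ x     ]   [-c ]
  [ A    0  ] [ lambda ] = [ b ]

Solving the linear system:
  x*      = (-1.4884, -1.2674, 1.7558)
  lambda* = (3.2364, 2.8217)
  f(x*)   = 15.936

x* = (-1.4884, -1.2674, 1.7558), lambda* = (3.2364, 2.8217)


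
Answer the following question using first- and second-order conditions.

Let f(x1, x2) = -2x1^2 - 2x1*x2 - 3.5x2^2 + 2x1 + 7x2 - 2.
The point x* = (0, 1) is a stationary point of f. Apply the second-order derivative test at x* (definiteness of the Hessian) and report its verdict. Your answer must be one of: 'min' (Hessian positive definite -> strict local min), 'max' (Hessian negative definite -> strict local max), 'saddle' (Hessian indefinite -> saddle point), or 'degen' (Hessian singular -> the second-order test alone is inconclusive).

Compute the Hessian H = grad^2 f:
  H = [[-4, -2], [-2, -7]]
Verify stationarity: grad f(x*) = H x* + g = (0, 0).
Eigenvalues of H: -8, -3.
Both eigenvalues < 0, so H is negative definite -> x* is a strict local max.

max


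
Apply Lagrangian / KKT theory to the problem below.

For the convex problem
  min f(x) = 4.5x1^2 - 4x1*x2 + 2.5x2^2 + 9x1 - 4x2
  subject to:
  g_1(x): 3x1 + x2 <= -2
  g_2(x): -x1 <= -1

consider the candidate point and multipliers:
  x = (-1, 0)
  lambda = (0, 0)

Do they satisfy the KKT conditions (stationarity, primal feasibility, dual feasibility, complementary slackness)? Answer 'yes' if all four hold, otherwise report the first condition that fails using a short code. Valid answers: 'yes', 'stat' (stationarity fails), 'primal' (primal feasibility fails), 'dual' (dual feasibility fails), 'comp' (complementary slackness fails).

Gradient of f: grad f(x) = Q x + c = (0, 0)
Constraint values g_i(x) = a_i^T x - b_i:
  g_1((-1, 0)) = -1
  g_2((-1, 0)) = 2
Stationarity residual: grad f(x) + sum_i lambda_i a_i = (0, 0)
  -> stationarity OK
Primal feasibility (all g_i <= 0): FAILS
Dual feasibility (all lambda_i >= 0): OK
Complementary slackness (lambda_i * g_i(x) = 0 for all i): OK

Verdict: the first failing condition is primal_feasibility -> primal.

primal


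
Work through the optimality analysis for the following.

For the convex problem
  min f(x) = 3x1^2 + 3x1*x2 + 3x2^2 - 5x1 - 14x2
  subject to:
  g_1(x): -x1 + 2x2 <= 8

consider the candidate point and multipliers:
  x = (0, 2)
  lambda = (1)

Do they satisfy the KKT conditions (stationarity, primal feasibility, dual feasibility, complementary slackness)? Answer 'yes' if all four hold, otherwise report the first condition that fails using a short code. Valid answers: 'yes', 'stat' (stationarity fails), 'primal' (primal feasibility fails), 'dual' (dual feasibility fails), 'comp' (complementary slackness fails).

Gradient of f: grad f(x) = Q x + c = (1, -2)
Constraint values g_i(x) = a_i^T x - b_i:
  g_1((0, 2)) = -4
Stationarity residual: grad f(x) + sum_i lambda_i a_i = (0, 0)
  -> stationarity OK
Primal feasibility (all g_i <= 0): OK
Dual feasibility (all lambda_i >= 0): OK
Complementary slackness (lambda_i * g_i(x) = 0 for all i): FAILS

Verdict: the first failing condition is complementary_slackness -> comp.

comp


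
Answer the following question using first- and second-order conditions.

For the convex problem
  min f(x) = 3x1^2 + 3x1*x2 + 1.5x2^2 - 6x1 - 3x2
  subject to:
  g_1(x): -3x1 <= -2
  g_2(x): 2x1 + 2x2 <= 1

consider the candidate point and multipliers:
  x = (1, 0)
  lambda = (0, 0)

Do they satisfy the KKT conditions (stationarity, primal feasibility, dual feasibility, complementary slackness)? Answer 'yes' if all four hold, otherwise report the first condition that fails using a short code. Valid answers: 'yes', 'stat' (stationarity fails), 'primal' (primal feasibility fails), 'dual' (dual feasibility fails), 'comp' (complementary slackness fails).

Gradient of f: grad f(x) = Q x + c = (0, 0)
Constraint values g_i(x) = a_i^T x - b_i:
  g_1((1, 0)) = -1
  g_2((1, 0)) = 1
Stationarity residual: grad f(x) + sum_i lambda_i a_i = (0, 0)
  -> stationarity OK
Primal feasibility (all g_i <= 0): FAILS
Dual feasibility (all lambda_i >= 0): OK
Complementary slackness (lambda_i * g_i(x) = 0 for all i): OK

Verdict: the first failing condition is primal_feasibility -> primal.

primal


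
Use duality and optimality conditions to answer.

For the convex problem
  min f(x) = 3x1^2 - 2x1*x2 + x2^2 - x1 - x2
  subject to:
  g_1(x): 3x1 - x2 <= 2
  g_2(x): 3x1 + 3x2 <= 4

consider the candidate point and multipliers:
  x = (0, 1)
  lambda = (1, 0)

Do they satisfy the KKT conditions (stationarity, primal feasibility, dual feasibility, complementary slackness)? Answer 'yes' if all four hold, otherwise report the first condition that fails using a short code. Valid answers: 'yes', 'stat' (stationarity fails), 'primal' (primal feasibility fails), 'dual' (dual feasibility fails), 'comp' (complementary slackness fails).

Gradient of f: grad f(x) = Q x + c = (-3, 1)
Constraint values g_i(x) = a_i^T x - b_i:
  g_1((0, 1)) = -3
  g_2((0, 1)) = -1
Stationarity residual: grad f(x) + sum_i lambda_i a_i = (0, 0)
  -> stationarity OK
Primal feasibility (all g_i <= 0): OK
Dual feasibility (all lambda_i >= 0): OK
Complementary slackness (lambda_i * g_i(x) = 0 for all i): FAILS

Verdict: the first failing condition is complementary_slackness -> comp.

comp
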